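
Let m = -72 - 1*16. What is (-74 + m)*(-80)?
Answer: 12960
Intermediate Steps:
m = -88 (m = -72 - 16 = -88)
(-74 + m)*(-80) = (-74 - 88)*(-80) = -162*(-80) = 12960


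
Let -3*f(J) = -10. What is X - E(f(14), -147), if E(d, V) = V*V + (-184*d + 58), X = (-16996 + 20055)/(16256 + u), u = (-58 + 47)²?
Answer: -344792840/16377 ≈ -21053.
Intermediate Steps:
u = 121 (u = (-11)² = 121)
f(J) = 10/3 (f(J) = -⅓*(-10) = 10/3)
X = 3059/16377 (X = (-16996 + 20055)/(16256 + 121) = 3059/16377 ≈ 0.18679)
E(d, V) = 58 + V² - 184*d (E(d, V) = V² + (58 - 184*d) = 58 + V² - 184*d)
X - E(f(14), -147) = 3059/16377 - (58 + (-147)² - 184*10/3) = 3059/16377 - (58 + 21609 - 1840/3) = 3059/16377 - 1*63161/3 = 3059/16377 - 63161/3 = -344792840/16377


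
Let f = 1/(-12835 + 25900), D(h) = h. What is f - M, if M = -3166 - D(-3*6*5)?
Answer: 40187941/13065 ≈ 3076.0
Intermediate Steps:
M = -3076 (M = -3166 - (-3*6)*5 = -3166 - (-18)*5 = -3166 - 1*(-90) = -3166 + 90 = -3076)
f = 1/13065 ≈ 7.6540e-5
f - M = 1/13065 - 1*(-3076) = 1/13065 + 3076 = 40187941/13065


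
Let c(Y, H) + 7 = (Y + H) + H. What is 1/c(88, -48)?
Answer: -1/15 ≈ -0.066667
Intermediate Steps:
c(Y, H) = -7 + Y + 2*H (c(Y, H) = -7 + ((Y + H) + H) = -7 + ((H + Y) + H) = -7 + (Y + 2*H) = -7 + Y + 2*H)
1/c(88, -48) = 1/(-7 + 88 + 2*(-48)) = 1/(-7 + 88 - 96) = 1/(-15) = -1/15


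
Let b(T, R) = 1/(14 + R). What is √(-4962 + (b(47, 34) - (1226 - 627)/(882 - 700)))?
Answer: I*√5920906173/1092 ≈ 70.465*I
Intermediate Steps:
√(-4962 + (b(47, 34) - (1226 - 627)/(882 - 700))) = √(-4962 + (1/(14 + 34) - (1226 - 627)/(882 - 700))) = √(-4962 + (1/48 - 599/182)) = √(-4962 - 14285/4368) = √(-21688301/4368) = I*√5920906173/1092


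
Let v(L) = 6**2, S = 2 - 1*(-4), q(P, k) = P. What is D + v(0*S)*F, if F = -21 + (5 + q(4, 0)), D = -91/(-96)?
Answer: -41381/96 ≈ -431.05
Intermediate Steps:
S = 6 (S = 2 + 4 = 6)
D = 91/96 (D = -91*(-1/96) = 91/96 ≈ 0.94792)
v(L) = 36
F = -12 (F = -21 + (5 + 4) = -21 + 9 = -12)
D + v(0*S)*F = 91/96 + 36*(-12) = 91/96 - 432 = -41381/96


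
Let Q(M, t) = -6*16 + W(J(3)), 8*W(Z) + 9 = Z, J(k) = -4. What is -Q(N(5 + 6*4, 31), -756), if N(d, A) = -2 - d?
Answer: 781/8 ≈ 97.625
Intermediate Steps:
W(Z) = -9/8 + Z/8
Q(M, t) = -781/8 (Q(M, t) = -6*16 + (-9/8 + (⅛)*(-4)) = -96 + (-9/8 - ½) = -96 - 13/8 = -781/8)
-Q(N(5 + 6*4, 31), -756) = -1*(-781/8) = 781/8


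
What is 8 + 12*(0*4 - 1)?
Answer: -4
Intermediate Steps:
8 + 12*(0*4 - 1) = 8 + 12*(0 - 1) = 8 + 12*(-1) = 8 - 12 = -4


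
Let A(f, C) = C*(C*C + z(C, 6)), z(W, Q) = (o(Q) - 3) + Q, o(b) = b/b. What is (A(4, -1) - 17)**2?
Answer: 484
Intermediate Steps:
o(b) = 1
z(W, Q) = -2 + Q (z(W, Q) = (1 - 3) + Q = -2 + Q)
A(f, C) = C*(4 + C**2) (A(f, C) = C*(C*C + (-2 + 6)) = C*(C**2 + 4) = C*(4 + C**2))
(A(4, -1) - 17)**2 = (-(4 + (-1)**2) - 17)**2 = (-(4 + 1) - 17)**2 = (-1*5 - 17)**2 = (-5 - 17)**2 = (-22)**2 = 484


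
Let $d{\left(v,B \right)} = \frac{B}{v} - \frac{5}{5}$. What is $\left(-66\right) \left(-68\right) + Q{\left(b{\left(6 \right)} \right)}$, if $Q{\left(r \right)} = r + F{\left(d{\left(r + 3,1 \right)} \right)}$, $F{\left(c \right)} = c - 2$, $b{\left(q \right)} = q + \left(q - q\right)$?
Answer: $\frac{40420}{9} \approx 4491.1$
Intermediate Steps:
$b{\left(q \right)} = q$ ($b{\left(q \right)} = q + 0 = q$)
$d{\left(v,B \right)} = -1 + \frac{B}{v}$ ($d{\left(v,B \right)} = \frac{B}{v} - 1 = -1 + \frac{B}{v}$)
$F{\left(c \right)} = -2 + c$ ($F{\left(c \right)} = c - 2 = -2 + c$)
$Q{\left(r \right)} = -2 + r + \frac{-2 - r}{3 + r}$ ($Q{\left(r \right)} = r + \left(-2 + \frac{1 - \left(r + 3\right)}{r + 3}\right) = r + \left(-2 + \frac{1 - \left(3 + r\right)}{3 + r}\right) = r - \left(2 - \frac{1 - \left(3 + r\right)}{3 + r}\right) = r + \left(-2 + \frac{-2 - r}{3 + r}\right) = -2 + r + \frac{-2 - r}{3 + r}$)
$\left(-66\right) \left(-68\right) + Q{\left(b{\left(6 \right)} \right)} = \left(-66\right) \left(-68\right) + \frac{-8 + 6^{2}}{3 + 6} = 4488 + \frac{-8 + 36}{9} = 4488 + \frac{1}{9} \cdot 28 = 4488 + \frac{28}{9} = \frac{40420}{9}$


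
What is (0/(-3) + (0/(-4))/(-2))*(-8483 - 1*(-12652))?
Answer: 0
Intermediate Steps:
(0/(-3) + (0/(-4))/(-2))*(-8483 - 1*(-12652)) = (0*(-⅓) + (0*(-¼))*(-½))*(-8483 + 12652) = (0 + 0*(-½))*4169 = (0 + 0)*4169 = 0*4169 = 0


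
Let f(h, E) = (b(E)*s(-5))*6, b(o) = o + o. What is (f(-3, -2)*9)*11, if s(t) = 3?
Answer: -7128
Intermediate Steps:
b(o) = 2*o
f(h, E) = 36*E (f(h, E) = ((2*E)*3)*6 = (6*E)*6 = 36*E)
(f(-3, -2)*9)*11 = ((36*(-2))*9)*11 = -72*9*11 = -648*11 = -7128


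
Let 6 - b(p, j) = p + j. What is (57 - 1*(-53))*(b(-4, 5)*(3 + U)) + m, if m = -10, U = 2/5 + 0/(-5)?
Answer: 1860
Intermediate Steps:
b(p, j) = 6 - j - p (b(p, j) = 6 - (p + j) = 6 - (j + p) = 6 + (-j - p) = 6 - j - p)
U = ⅖ (U = 2*(⅕) + 0*(-⅕) = ⅖ + 0 = ⅖ ≈ 0.40000)
(57 - 1*(-53))*(b(-4, 5)*(3 + U)) + m = (57 - 1*(-53))*((6 - 1*5 - 1*(-4))*(3 + ⅖)) - 10 = (57 + 53)*((6 - 5 + 4)*(17/5)) - 10 = 110*(5*(17/5)) - 10 = 110*17 - 10 = 1870 - 10 = 1860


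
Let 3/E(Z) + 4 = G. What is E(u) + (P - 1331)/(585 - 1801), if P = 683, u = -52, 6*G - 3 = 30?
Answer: 385/152 ≈ 2.5329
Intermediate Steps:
G = 11/2 (G = ½ + (⅙)*30 = ½ + 5 = 11/2 ≈ 5.5000)
E(Z) = 2 (E(Z) = 3/(-4 + 11/2) = 3/(3/2) = 3*(⅔) = 2)
E(u) + (P - 1331)/(585 - 1801) = 2 + (683 - 1331)/(585 - 1801) = 2 - 648/(-1216) = 2 - 648*(-1/1216) = 2 + 81/152 = 385/152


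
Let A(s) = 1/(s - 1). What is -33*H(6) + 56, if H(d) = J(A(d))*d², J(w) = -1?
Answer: 1244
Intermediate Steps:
A(s) = 1/(-1 + s)
H(d) = -d²
-33*H(6) + 56 = -(-33)*6² + 56 = -(-33)*36 + 56 = -33*(-36) + 56 = 1188 + 56 = 1244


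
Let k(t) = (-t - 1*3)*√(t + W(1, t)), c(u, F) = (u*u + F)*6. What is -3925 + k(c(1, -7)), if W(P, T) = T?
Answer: -3925 + 198*I*√2 ≈ -3925.0 + 280.01*I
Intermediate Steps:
c(u, F) = 6*F + 6*u² (c(u, F) = (u² + F)*6 = (F + u²)*6 = 6*F + 6*u²)
k(t) = √2*√t*(-3 - t) (k(t) = (-t - 1*3)*√(t + t) = (-t - 3)*√(2*t) = (-3 - t)*(√2*√t) = √2*√t*(-3 - t))
-3925 + k(c(1, -7)) = -3925 + √2*√(6*(-7) + 6*1²)*(-3 - (6*(-7) + 6*1²)) = -3925 + √2*√(-42 + 6*1)*(-3 - (-42 + 6*1)) = -3925 + √2*√(-42 + 6)*(-3 - (-42 + 6)) = -3925 + √2*√(-36)*(-3 - 1*(-36)) = -3925 + √2*(6*I)*(-3 + 36) = -3925 + √2*(6*I)*33 = -3925 + 198*I*√2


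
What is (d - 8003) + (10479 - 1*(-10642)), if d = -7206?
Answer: 5912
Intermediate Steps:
(d - 8003) + (10479 - 1*(-10642)) = (-7206 - 8003) + (10479 - 1*(-10642)) = -15209 + (10479 + 10642) = -15209 + 21121 = 5912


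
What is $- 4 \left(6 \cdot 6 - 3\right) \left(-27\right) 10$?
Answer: $35640$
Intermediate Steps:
$- 4 \left(6 \cdot 6 - 3\right) \left(-27\right) 10 = - 4 \left(36 - 3\right) \left(-27\right) 10 = \left(-4\right) 33 \left(-27\right) 10 = \left(-132\right) \left(-27\right) 10 = 3564 \cdot 10 = 35640$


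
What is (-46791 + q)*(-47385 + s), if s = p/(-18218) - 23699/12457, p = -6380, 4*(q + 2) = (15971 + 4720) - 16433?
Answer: 245881715126121631/113470813 ≈ 2.1669e+9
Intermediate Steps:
q = 2125/2 (q = -2 + ((15971 + 4720) - 16433)/4 = -2 + (20691 - 16433)/4 = -2 + (¼)*4258 = -2 + 2129/2 = 2125/2 ≈ 1062.5)
s = -176136361/113470813 (s = -6380/(-18218) - 23699/12457 = -6380*(-1/18218) - 23699*1/12457 = 3190/9109 - 23699/12457 = -176136361/113470813 ≈ -1.5523)
(-46791 + q)*(-47385 + s) = (-46791 + 2125/2)*(-47385 - 176136361/113470813) = -91457/2*(-5376990610366/113470813) = 245881715126121631/113470813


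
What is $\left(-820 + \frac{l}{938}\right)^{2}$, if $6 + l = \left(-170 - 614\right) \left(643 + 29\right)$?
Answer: $\frac{419913072049}{219961} \approx 1.909 \cdot 10^{6}$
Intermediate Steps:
$l = -526854$ ($l = -6 + \left(-170 - 614\right) \left(643 + 29\right) = -6 - 526848 = -526854$)
$\left(-820 + \frac{l}{938}\right)^{2} = \left(-820 - \frac{526854}{938}\right)^{2} = \left(-820 - \frac{263427}{469}\right)^{2} = \left(- \frac{648007}{469}\right)^{2} = \frac{419913072049}{219961}$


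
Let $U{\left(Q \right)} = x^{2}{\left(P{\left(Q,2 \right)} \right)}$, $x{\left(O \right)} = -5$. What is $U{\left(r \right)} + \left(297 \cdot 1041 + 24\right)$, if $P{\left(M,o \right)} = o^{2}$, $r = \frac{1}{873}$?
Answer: $309226$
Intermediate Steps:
$r = \frac{1}{873} \approx 0.0011455$
$U{\left(Q \right)} = 25$ ($U{\left(Q \right)} = \left(-5\right)^{2} = 25$)
$U{\left(r \right)} + \left(297 \cdot 1041 + 24\right) = 25 + \left(297 \cdot 1041 + 24\right) = 25 + \left(309177 + 24\right) = 25 + 309201 = 309226$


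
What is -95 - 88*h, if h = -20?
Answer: 1665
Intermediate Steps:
-95 - 88*h = -95 - 88*(-20) = -95 + 1760 = 1665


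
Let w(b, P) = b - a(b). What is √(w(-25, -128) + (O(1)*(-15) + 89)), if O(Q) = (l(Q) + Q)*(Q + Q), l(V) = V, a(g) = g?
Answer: √29 ≈ 5.3852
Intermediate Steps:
O(Q) = 4*Q² (O(Q) = (Q + Q)*(Q + Q) = (2*Q)*(2*Q) = 4*Q²)
w(b, P) = 0 (w(b, P) = b - b = 0)
√(w(-25, -128) + (O(1)*(-15) + 89)) = √(0 + ((4*1²)*(-15) + 89)) = √(0 + ((4*1)*(-15) + 89)) = √(0 + (4*(-15) + 89)) = √(0 + (-60 + 89)) = √(0 + 29) = √29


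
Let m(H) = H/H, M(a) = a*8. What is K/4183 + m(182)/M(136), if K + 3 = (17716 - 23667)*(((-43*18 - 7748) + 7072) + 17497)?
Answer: -103899317417/4551104 ≈ -22829.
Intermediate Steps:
M(a) = 8*a
m(H) = 1
K = -95495700 (K = -3 + (17716 - 23667)*(((-43*18 - 7748) + 7072) + 17497) = -3 - 5951*(((-774 - 7748) + 7072) + 17497) = -3 - 5951*((-8522 + 7072) + 17497) = -3 - 5951*(-1450 + 17497) = -3 - 5951*16047 = -3 - 95495697 = -95495700)
K/4183 + m(182)/M(136) = -95495700/4183 + 1/(8*136) = -95495700*1/4183 + 1/1088 = -95495700/4183 + 1*(1/1088) = -95495700/4183 + 1/1088 = -103899317417/4551104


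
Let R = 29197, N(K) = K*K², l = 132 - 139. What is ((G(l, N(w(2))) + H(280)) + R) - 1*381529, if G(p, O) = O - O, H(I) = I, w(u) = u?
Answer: -352052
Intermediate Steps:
l = -7
N(K) = K³
G(p, O) = 0
((G(l, N(w(2))) + H(280)) + R) - 1*381529 = ((0 + 280) + 29197) - 1*381529 = (280 + 29197) - 381529 = 29477 - 381529 = -352052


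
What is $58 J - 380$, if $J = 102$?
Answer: $5536$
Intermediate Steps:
$58 J - 380 = 58 \cdot 102 - 380 = 5916 - 380 = 5536$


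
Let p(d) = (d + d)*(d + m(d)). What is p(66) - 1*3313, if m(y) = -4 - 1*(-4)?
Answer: 5399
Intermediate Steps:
m(y) = 0 (m(y) = -4 + 4 = 0)
p(d) = 2*d² (p(d) = (d + d)*(d + 0) = (2*d)*d = 2*d²)
p(66) - 1*3313 = 2*66² - 1*3313 = 2*4356 - 3313 = 8712 - 3313 = 5399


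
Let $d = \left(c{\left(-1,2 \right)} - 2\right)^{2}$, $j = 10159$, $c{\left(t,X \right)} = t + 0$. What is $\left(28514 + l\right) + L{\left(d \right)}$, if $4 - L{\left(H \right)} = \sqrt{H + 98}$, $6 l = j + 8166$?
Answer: $\frac{189433}{6} - \sqrt{107} \approx 31562.0$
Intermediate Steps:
$c{\left(t,X \right)} = t$
$d = 9$ ($d = \left(-1 - 2\right)^{2} = \left(-3\right)^{2} = 9$)
$l = \frac{18325}{6}$ ($l = \frac{10159 + 8166}{6} = \frac{1}{6} \cdot 18325 = \frac{18325}{6} \approx 3054.2$)
$L{\left(H \right)} = 4 - \sqrt{98 + H}$ ($L{\left(H \right)} = 4 - \sqrt{H + 98} = 4 - \sqrt{98 + H}$)
$\left(28514 + l\right) + L{\left(d \right)} = \left(28514 + \frac{18325}{6}\right) + \left(4 - \sqrt{98 + 9}\right) = \frac{189409}{6} + \left(4 - \sqrt{107}\right) = \frac{189433}{6} - \sqrt{107}$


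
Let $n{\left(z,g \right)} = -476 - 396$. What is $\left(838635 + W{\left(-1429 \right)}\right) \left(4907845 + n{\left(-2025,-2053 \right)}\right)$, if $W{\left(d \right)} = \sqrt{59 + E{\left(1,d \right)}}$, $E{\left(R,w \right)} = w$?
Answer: $4115159301855 + 4906973 i \sqrt{1370} \approx 4.1152 \cdot 10^{12} + 1.8162 \cdot 10^{8} i$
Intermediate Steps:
$W{\left(d \right)} = \sqrt{59 + d}$
$n{\left(z,g \right)} = -872$ ($n{\left(z,g \right)} = -476 - 396 = -872$)
$\left(838635 + W{\left(-1429 \right)}\right) \left(4907845 + n{\left(-2025,-2053 \right)}\right) = \left(838635 + \sqrt{59 - 1429}\right) \left(4907845 - 872\right) = \left(838635 + \sqrt{-1370}\right) 4906973 = \left(838635 + i \sqrt{1370}\right) 4906973 = 4115159301855 + 4906973 i \sqrt{1370}$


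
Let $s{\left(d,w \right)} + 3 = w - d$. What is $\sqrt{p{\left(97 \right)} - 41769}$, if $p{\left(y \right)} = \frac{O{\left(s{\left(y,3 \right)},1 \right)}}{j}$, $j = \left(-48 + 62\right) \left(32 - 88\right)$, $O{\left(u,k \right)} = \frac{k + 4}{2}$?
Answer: $\frac{i \sqrt{130987594}}{56} \approx 204.37 i$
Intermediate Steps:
$s{\left(d,w \right)} = -3 + w - d$ ($s{\left(d,w \right)} = -3 - \left(d - w\right) = -3 + w - d$)
$O{\left(u,k \right)} = 2 + \frac{k}{2}$ ($O{\left(u,k \right)} = \left(4 + k\right) \frac{1}{2} = 2 + \frac{k}{2}$)
$j = -784$ ($j = 14 \left(-56\right) = -784$)
$p{\left(y \right)} = - \frac{5}{1568}$ ($p{\left(y \right)} = \frac{2 + \frac{1}{2} \cdot 1}{-784} = \left(2 + \frac{1}{2}\right) \left(- \frac{1}{784}\right) = \frac{5}{2} \left(- \frac{1}{784}\right) = - \frac{5}{1568}$)
$\sqrt{p{\left(97 \right)} - 41769} = \sqrt{- \frac{5}{1568} - 41769} = \sqrt{- \frac{65493797}{1568}} = \frac{i \sqrt{130987594}}{56}$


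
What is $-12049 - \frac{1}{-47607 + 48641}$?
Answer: $- \frac{12458667}{1034} \approx -12049.0$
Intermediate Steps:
$-12049 - \frac{1}{-47607 + 48641} = -12049 - \frac{1}{1034} = - \frac{12458667}{1034}$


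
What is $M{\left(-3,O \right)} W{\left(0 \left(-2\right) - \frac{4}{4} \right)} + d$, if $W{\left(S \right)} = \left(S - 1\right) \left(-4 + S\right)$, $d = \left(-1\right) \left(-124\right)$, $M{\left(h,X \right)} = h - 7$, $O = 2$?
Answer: $24$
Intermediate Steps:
$M{\left(h,X \right)} = -7 + h$ ($M{\left(h,X \right)} = h - 7 = -7 + h$)
$d = 124$
$W{\left(S \right)} = \left(-1 + S\right) \left(-4 + S\right)$
$M{\left(-3,O \right)} W{\left(0 \left(-2\right) - \frac{4}{4} \right)} + d = \left(-7 - 3\right) \left(4 + \left(0 \left(-2\right) - \frac{4}{4}\right)^{2} - 5 \left(0 \left(-2\right) - \frac{4}{4}\right)\right) + 124 = - 10 \left(4 + \left(0 - 1\right)^{2} - 5 \left(0 - 1\right)\right) + 124 = - 10 \left(4 + \left(-1\right)^{2} - -5\right) + 124 = - 10 \left(4 + 1 + 5\right) + 124 = \left(-10\right) 10 + 124 = -100 + 124 = 24$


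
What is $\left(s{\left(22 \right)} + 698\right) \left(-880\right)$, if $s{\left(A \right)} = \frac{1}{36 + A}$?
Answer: $- \frac{17813400}{29} \approx -6.1426 \cdot 10^{5}$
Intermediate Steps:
$\left(s{\left(22 \right)} + 698\right) \left(-880\right) = \left(\frac{1}{36 + 22} + 698\right) \left(-880\right) = \left(\frac{1}{58} + 698\right) \left(-880\right) = \frac{40485}{58} \left(-880\right) = - \frac{17813400}{29}$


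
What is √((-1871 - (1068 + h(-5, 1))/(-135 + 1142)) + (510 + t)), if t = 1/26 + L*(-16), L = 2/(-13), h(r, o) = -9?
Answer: I*√5514607918/2014 ≈ 36.872*I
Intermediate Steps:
L = -2/13 (L = 2*(-1/13) = -2/13 ≈ -0.15385)
t = 5/2 (t = 1/26 - 2/13*(-16) = 1/26 + 32/13 = 5/2 ≈ 2.5000)
√((-1871 - (1068 + h(-5, 1))/(-135 + 1142)) + (510 + t)) = √((-1871 - (1068 - 9)/(-135 + 1142)) + (510 + 5/2)) = √((-1871 - 1059/1007) + 1025/2) = √(-1885156/1007 + 1025/2) = √(-2738137/2014) = I*√5514607918/2014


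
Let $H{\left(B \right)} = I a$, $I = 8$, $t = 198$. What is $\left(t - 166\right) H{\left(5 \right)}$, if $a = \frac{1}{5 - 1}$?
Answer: $64$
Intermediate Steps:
$a = \frac{1}{4} \approx 0.25$
$H{\left(B \right)} = 2$ ($H{\left(B \right)} = 8 \cdot \frac{1}{4} = 2$)
$\left(t - 166\right) H{\left(5 \right)} = \left(198 - 166\right) 2 = 32 \cdot 2 = 64$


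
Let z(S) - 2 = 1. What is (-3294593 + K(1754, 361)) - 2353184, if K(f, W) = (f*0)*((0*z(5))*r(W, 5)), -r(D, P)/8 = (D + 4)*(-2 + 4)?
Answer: -5647777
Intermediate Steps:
z(S) = 3 (z(S) = 2 + 1 = 3)
r(D, P) = -64 - 16*D (r(D, P) = -8*(D + 4)*(-2 + 4) = -8*(4 + D)*2 = -8*(8 + 2*D) = -64 - 16*D)
K(f, W) = 0 (K(f, W) = (f*0)*((0*3)*(-64 - 16*W)) = 0*(0*(-64 - 16*W)) = 0*0 = 0)
(-3294593 + K(1754, 361)) - 2353184 = (-3294593 + 0) - 2353184 = -3294593 - 2353184 = -5647777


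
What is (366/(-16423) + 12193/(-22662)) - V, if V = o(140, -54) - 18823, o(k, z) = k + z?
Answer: 6973291133231/372178026 ≈ 18736.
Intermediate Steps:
V = -18737 (V = (140 - 54) - 18823 = 86 - 18823 = -18737)
(366/(-16423) + 12193/(-22662)) - V = (366/(-16423) + 12193/(-22662)) - 1*(-18737) = (366*(-1/16423) + 12193*(-1/22662)) + 18737 = (-366/16423 - 12193/22662) + 18737 = -208539931/372178026 + 18737 = 6973291133231/372178026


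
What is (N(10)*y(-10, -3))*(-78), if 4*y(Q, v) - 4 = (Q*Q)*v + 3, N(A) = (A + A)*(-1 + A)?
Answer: 1028430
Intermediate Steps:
N(A) = 2*A*(-1 + A) (N(A) = (2*A)*(-1 + A) = 2*A*(-1 + A))
y(Q, v) = 7/4 + v*Q²/4 (y(Q, v) = 1 + ((Q*Q)*v + 3)/4 = 1 + (Q²*v + 3)/4 = 1 + (v*Q² + 3)/4 = 1 + (3 + v*Q²)/4 = 1 + (¾ + v*Q²/4) = 7/4 + v*Q²/4)
(N(10)*y(-10, -3))*(-78) = ((2*10*(-1 + 10))*(7/4 + (¼)*(-3)*(-10)²))*(-78) = ((2*10*9)*(7/4 + (¼)*(-3)*100))*(-78) = (180*(7/4 - 75))*(-78) = (180*(-293/4))*(-78) = -13185*(-78) = 1028430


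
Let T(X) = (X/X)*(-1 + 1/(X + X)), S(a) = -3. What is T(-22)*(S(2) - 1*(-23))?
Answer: -225/11 ≈ -20.455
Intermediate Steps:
T(X) = -1 + 1/(2*X) (T(X) = 1*(-1 + 1/(2*X)) = -1 + 1/(2*X))
T(-22)*(S(2) - 1*(-23)) = ((½ - 1*(-22))/(-22))*(-3 - 1*(-23)) = (-(½ + 22)/22)*(-3 + 23) = -1/22*45/2*20 = -45/44*20 = -225/11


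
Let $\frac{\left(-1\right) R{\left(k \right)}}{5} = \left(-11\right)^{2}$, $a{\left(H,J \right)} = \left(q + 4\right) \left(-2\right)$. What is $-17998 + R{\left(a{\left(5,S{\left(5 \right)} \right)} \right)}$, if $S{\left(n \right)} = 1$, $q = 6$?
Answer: $-18603$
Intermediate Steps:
$a{\left(H,J \right)} = -20$ ($a{\left(H,J \right)} = \left(6 + 4\right) \left(-2\right) = 10 \left(-2\right) = -20$)
$R{\left(k \right)} = -605$ ($R{\left(k \right)} = - 5 \left(-11\right)^{2} = \left(-5\right) 121 = -605$)
$-17998 + R{\left(a{\left(5,S{\left(5 \right)} \right)} \right)} = -17998 - 605 = -18603$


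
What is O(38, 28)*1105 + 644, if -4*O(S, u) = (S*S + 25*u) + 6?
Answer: -1186587/2 ≈ -5.9329e+5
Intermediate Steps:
O(S, u) = -3/2 - 25*u/4 - S²/4 (O(S, u) = -((S*S + 25*u) + 6)/4 = -((S² + 25*u) + 6)/4 = -(6 + S² + 25*u)/4 = -3/2 - 25*u/4 - S²/4)
O(38, 28)*1105 + 644 = (-3/2 - 25/4*28 - ¼*38²)*1105 + 644 = (-3/2 - 175 - ¼*1444)*1105 + 644 = (-3/2 - 175 - 361)*1105 + 644 = -1075/2*1105 + 644 = -1187875/2 + 644 = -1186587/2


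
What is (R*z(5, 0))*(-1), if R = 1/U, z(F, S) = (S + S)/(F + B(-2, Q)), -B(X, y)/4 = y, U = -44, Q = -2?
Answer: 0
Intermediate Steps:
B(X, y) = -4*y
z(F, S) = 2*S/(8 + F) (z(F, S) = (S + S)/(F - 4*(-2)) = (2*S)/(F + 8) = (2*S)/(8 + F) = 2*S/(8 + F))
R = -1/44 (R = 1/(-44) = -1/44 ≈ -0.022727)
(R*z(5, 0))*(-1) = -0/(22*(8 + 5))*(-1) = -0/(22*13)*(-1) = -1/44*0*(-1) = 0*(-1) = 0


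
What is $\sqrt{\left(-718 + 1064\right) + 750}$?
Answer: $2 \sqrt{274} \approx 33.106$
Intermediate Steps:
$\sqrt{\left(-718 + 1064\right) + 750} = \sqrt{346 + 750} = \sqrt{1096} = 2 \sqrt{274}$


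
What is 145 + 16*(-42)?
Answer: -527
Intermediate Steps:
145 + 16*(-42) = 145 - 672 = -527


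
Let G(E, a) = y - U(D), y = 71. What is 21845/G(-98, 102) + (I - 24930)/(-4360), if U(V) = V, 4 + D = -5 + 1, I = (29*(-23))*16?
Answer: 49028379/172220 ≈ 284.68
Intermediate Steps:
I = -10672 (I = -667*16 = -10672)
D = -8 (D = -4 + (-5 + 1) = -4 - 4 = -8)
G(E, a) = 79 (G(E, a) = 71 - 1*(-8) = 71 + 8 = 79)
21845/G(-98, 102) + (I - 24930)/(-4360) = 21845/79 + (-10672 - 24930)/(-4360) = 21845*(1/79) - 35602*(-1/4360) = 21845/79 + 17801/2180 = 49028379/172220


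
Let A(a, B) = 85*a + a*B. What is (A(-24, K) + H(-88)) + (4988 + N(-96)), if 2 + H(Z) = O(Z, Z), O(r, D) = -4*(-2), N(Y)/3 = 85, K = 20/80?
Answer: 3203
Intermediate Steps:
K = ¼ (K = 20*(1/80) = ¼ ≈ 0.25000)
N(Y) = 255 (N(Y) = 3*85 = 255)
O(r, D) = 8
H(Z) = 6 (H(Z) = -2 + 8 = 6)
A(a, B) = 85*a + B*a
(A(-24, K) + H(-88)) + (4988 + N(-96)) = (-24*(85 + ¼) + 6) + (4988 + 255) = (-24*341/4 + 6) + 5243 = (-2046 + 6) + 5243 = -2040 + 5243 = 3203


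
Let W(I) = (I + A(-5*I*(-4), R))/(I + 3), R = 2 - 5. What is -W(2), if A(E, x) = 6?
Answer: -8/5 ≈ -1.6000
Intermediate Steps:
R = -3
W(I) = (6 + I)/(3 + I) (W(I) = (I + 6)/(I + 3) = (6 + I)/(3 + I))
-W(2) = -(6 + 2)/(3 + 2) = -8/5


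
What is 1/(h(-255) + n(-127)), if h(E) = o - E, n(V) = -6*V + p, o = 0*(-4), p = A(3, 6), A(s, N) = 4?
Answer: 1/1021 ≈ 0.00097943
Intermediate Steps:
p = 4
o = 0
n(V) = 4 - 6*V (n(V) = -6*V + 4 = 4 - 6*V)
h(E) = -E (h(E) = 0 - E = -E)
1/(h(-255) + n(-127)) = 1/(-1*(-255) + (4 - 6*(-127))) = 1/(255 + (4 + 762)) = 1/(255 + 766) = 1/1021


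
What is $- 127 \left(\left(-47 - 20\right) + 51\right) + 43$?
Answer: $2075$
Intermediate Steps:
$- 127 \left(\left(-47 - 20\right) + 51\right) + 43 = - 127 \left(-67 + 51\right) + 43 = \left(-127\right) \left(-16\right) + 43 = 2032 + 43 = 2075$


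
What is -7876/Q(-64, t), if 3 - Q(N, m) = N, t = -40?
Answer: -7876/67 ≈ -117.55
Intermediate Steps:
Q(N, m) = 3 - N
-7876/Q(-64, t) = -7876/(3 - 1*(-64)) = -7876/(3 + 64) = -7876/67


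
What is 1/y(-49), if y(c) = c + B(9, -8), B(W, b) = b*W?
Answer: -1/121 ≈ -0.0082645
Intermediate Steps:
B(W, b) = W*b
y(c) = -72 + c (y(c) = c + 9*(-8) = c - 72 = -72 + c)
1/y(-49) = 1/(-72 - 49) = 1/(-121) = -1/121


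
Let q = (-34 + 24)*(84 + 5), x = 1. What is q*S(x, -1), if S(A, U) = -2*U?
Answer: -1780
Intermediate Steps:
q = -890 (q = -10*89 = -890)
q*S(x, -1) = -(-1780)*(-1) = -890*2 = -1780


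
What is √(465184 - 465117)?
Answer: √67 ≈ 8.1853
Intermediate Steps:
√(465184 - 465117) = √67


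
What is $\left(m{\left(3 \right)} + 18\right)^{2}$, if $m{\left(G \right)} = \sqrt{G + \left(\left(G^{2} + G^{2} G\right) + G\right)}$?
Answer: $\left(18 + \sqrt{42}\right)^{2} \approx 599.31$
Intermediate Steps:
$m{\left(G \right)} = \sqrt{G^{2} + G^{3} + 2 G}$ ($m{\left(G \right)} = \sqrt{G + \left(\left(G^{2} + G^{3}\right) + G\right)} = \sqrt{G + \left(G + G^{2} + G^{3}\right)} = \sqrt{G^{2} + G^{3} + 2 G}$)
$\left(m{\left(3 \right)} + 18\right)^{2} = \left(\sqrt{3 \left(2 + 3 + 3^{2}\right)} + 18\right)^{2} = \left(\sqrt{3 \left(2 + 3 + 9\right)} + 18\right)^{2} = \left(\sqrt{3 \cdot 14} + 18\right)^{2} = \left(\sqrt{42} + 18\right)^{2} = \left(18 + \sqrt{42}\right)^{2}$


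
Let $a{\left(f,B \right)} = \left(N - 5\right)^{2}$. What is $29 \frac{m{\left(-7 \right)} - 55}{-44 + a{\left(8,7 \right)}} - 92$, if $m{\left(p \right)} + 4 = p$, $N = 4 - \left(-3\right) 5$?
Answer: $- \frac{7949}{76} \approx -104.59$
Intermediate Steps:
$N = 19$ ($N = 4 - -15 = 4 + 15 = 19$)
$m{\left(p \right)} = -4 + p$
$a{\left(f,B \right)} = 196$ ($a{\left(f,B \right)} = \left(19 - 5\right)^{2} = 14^{2} = 196$)
$29 \frac{m{\left(-7 \right)} - 55}{-44 + a{\left(8,7 \right)}} - 92 = 29 \frac{\left(-4 - 7\right) - 55}{-44 + 196} - 92 = 29 \frac{-11 - 55}{152} - 92 = 29 \left(\left(-66\right) \frac{1}{152}\right) - 92 = 29 \left(- \frac{33}{76}\right) - 92 = - \frac{957}{76} - 92 = - \frac{7949}{76}$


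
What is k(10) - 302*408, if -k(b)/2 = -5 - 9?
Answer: -123188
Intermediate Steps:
k(b) = 28 (k(b) = -2*(-5 - 9) = -2*(-14) = 28)
k(10) - 302*408 = 28 - 302*408 = 28 - 123216 = -123188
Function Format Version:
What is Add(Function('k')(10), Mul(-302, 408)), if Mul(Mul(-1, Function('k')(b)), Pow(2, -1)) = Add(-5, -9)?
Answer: -123188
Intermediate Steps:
Function('k')(b) = 28 (Function('k')(b) = Mul(-2, Add(-5, -9)) = Mul(-2, -14) = 28)
Add(Function('k')(10), Mul(-302, 408)) = Add(28, Mul(-302, 408)) = Add(28, -123216) = -123188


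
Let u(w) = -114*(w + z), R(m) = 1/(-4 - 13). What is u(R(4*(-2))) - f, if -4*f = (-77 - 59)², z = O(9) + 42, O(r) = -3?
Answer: 3140/17 ≈ 184.71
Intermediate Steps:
z = 39 (z = -3 + 42 = 39)
f = -4624 (f = -(-77 - 59)²/4 = -¼*(-136)² = -¼*18496 = -4624)
R(m) = -1/17 (R(m) = 1/(-17) = -1/17)
u(w) = -4446 - 114*w (u(w) = -114*(w + 39) = -114*(39 + w) = -4446 - 114*w)
u(R(4*(-2))) - f = (-4446 - 114*(-1/17)) - 1*(-4624) = (-4446 + 114/17) + 4624 = -75468/17 + 4624 = 3140/17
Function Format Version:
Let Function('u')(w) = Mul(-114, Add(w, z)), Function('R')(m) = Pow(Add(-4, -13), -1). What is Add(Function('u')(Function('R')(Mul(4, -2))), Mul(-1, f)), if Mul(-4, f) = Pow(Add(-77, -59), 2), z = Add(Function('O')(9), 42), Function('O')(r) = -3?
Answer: Rational(3140, 17) ≈ 184.71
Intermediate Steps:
z = 39 (z = Add(-3, 42) = 39)
f = -4624 (f = Mul(Rational(-1, 4), Pow(Add(-77, -59), 2)) = Mul(Rational(-1, 4), Pow(-136, 2)) = Mul(Rational(-1, 4), 18496) = -4624)
Function('R')(m) = Rational(-1, 17) (Function('R')(m) = Pow(-17, -1) = Rational(-1, 17))
Function('u')(w) = Add(-4446, Mul(-114, w)) (Function('u')(w) = Mul(-114, Add(w, 39)) = Mul(-114, Add(39, w)) = Add(-4446, Mul(-114, w)))
Add(Function('u')(Function('R')(Mul(4, -2))), Mul(-1, f)) = Add(Add(-4446, Mul(-114, Rational(-1, 17))), Mul(-1, -4624)) = Add(Add(-4446, Rational(114, 17)), 4624) = Add(Rational(-75468, 17), 4624) = Rational(3140, 17)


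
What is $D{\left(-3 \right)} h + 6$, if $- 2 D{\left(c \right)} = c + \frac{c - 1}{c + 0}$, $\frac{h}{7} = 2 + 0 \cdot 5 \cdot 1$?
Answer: $\frac{53}{3} \approx 17.667$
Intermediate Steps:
$h = 14$ ($h = 7 \left(2 + 0 \cdot 5 \cdot 1\right) = 7 \left(2 + 0 \cdot 5\right) = 7 \left(2 + 0\right) = 7 \cdot 2 = 14$)
$D{\left(c \right)} = - \frac{c}{2} - \frac{-1 + c}{2 c}$ ($D{\left(c \right)} = - \frac{c + \frac{c - 1}{c + 0}}{2} = - \frac{c + \frac{-1 + c}{c}}{2} = - \frac{c}{2} - \frac{-1 + c}{2 c}$)
$D{\left(-3 \right)} h + 6 = \frac{1 - -3 - \left(-3\right)^{2}}{2 \left(-3\right)} 14 + 6 = \frac{1}{2} \left(- \frac{1}{3}\right) \left(1 + 3 - 9\right) 14 + 6 = \frac{1}{2} \left(- \frac{1}{3}\right) \left(-5\right) 14 + 6 = \frac{5}{6} \cdot 14 + 6 = \frac{35}{3} + 6 = \frac{53}{3}$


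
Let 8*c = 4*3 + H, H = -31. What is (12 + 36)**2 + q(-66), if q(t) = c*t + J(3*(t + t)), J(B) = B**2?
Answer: 637107/4 ≈ 1.5928e+5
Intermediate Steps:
c = -19/8 (c = (4*3 - 31)/8 = (12 - 31)/8 = (1/8)*(-19) = -19/8 ≈ -2.3750)
q(t) = 36*t**2 - 19*t/8 (q(t) = -19*t/8 + (3*(t + t))**2 = -19*t/8 + (3*(2*t))**2 = -19*t/8 + (6*t)**2 = -19*t/8 + 36*t**2 = 36*t**2 - 19*t/8)
(12 + 36)**2 + q(-66) = (12 + 36)**2 + (1/8)*(-66)*(-19 + 288*(-66)) = 48**2 + (1/8)*(-66)*(-19 - 19008) = 2304 + (1/8)*(-66)*(-19027) = 2304 + 627891/4 = 637107/4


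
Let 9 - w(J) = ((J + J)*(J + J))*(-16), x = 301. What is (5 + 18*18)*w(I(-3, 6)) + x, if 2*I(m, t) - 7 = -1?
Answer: 192766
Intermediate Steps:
I(m, t) = 3 (I(m, t) = 7/2 + (1/2)*(-1) = 7/2 - 1/2 = 3)
w(J) = 9 + 64*J**2 (w(J) = 9 - (J + J)*(J + J)*(-16) = 9 - (2*J)*(2*J)*(-16) = 9 - 4*J**2*(-16) = 9 - (-64)*J**2 = 9 + 64*J**2)
(5 + 18*18)*w(I(-3, 6)) + x = (5 + 18*18)*(9 + 64*3**2) + 301 = (5 + 324)*(9 + 64*9) + 301 = 329*(9 + 576) + 301 = 329*585 + 301 = 192465 + 301 = 192766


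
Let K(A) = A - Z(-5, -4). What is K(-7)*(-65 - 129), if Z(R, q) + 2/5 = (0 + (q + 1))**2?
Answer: 15132/5 ≈ 3026.4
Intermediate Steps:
Z(R, q) = -2/5 + (1 + q)**2 (Z(R, q) = -2/5 + (0 + (q + 1))**2 = -2/5 + (0 + (1 + q))**2 = -2/5 + (1 + q)**2)
K(A) = -43/5 + A (K(A) = A - (-2/5 + (1 - 4)**2) = A - (-2/5 + (-3)**2) = A - (-2/5 + 9) = A - 1*43/5 = A - 43/5 = -43/5 + A)
K(-7)*(-65 - 129) = (-43/5 - 7)*(-65 - 129) = -78/5*(-194) = 15132/5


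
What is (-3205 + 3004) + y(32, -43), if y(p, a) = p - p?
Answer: -201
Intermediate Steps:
y(p, a) = 0
(-3205 + 3004) + y(32, -43) = (-3205 + 3004) + 0 = -201 + 0 = -201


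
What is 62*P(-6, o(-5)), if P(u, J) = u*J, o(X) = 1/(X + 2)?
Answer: 124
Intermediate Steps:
o(X) = 1/(2 + X)
P(u, J) = J*u
62*P(-6, o(-5)) = 62*(-6/(2 - 5)) = 62*(-6/(-3)) = 62*(-1/3*(-6)) = 62*2 = 124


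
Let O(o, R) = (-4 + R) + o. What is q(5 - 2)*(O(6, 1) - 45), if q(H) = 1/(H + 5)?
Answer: -21/4 ≈ -5.2500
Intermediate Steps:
q(H) = 1/(5 + H)
O(o, R) = -4 + R + o
q(5 - 2)*(O(6, 1) - 45) = ((-4 + 1 + 6) - 45)/(5 + (5 - 2)) = (3 - 45)/(5 + 3) = -42/8 = (⅛)*(-42) = -21/4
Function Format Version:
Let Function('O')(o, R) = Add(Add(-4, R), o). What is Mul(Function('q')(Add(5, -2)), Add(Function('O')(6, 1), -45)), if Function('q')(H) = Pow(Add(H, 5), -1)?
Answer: Rational(-21, 4) ≈ -5.2500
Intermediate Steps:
Function('q')(H) = Pow(Add(5, H), -1)
Function('O')(o, R) = Add(-4, R, o)
Mul(Function('q')(Add(5, -2)), Add(Function('O')(6, 1), -45)) = Mul(Pow(Add(5, Add(5, -2)), -1), Add(Add(-4, 1, 6), -45)) = Mul(Pow(Add(5, 3), -1), Add(3, -45)) = Mul(Pow(8, -1), -42) = Mul(Rational(1, 8), -42) = Rational(-21, 4)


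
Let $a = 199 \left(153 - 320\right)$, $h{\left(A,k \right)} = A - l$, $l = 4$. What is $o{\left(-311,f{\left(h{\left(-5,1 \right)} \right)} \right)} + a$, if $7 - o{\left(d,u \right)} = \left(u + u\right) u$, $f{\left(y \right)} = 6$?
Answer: $-33298$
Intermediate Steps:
$h{\left(A,k \right)} = -4 + A$ ($h{\left(A,k \right)} = A - 4 = -4 + A$)
$o{\left(d,u \right)} = 7 - 2 u^{2}$ ($o{\left(d,u \right)} = 7 - \left(u + u\right) u = 7 - 2 u u = 7 - 2 u^{2}$)
$a = -33233$ ($a = 199 \left(-167\right) = -33233$)
$o{\left(-311,f{\left(h{\left(-5,1 \right)} \right)} \right)} + a = \left(7 - 2 \cdot 6^{2}\right) - 33233 = \left(7 - 72\right) - 33233 = -65 - 33233 = -33298$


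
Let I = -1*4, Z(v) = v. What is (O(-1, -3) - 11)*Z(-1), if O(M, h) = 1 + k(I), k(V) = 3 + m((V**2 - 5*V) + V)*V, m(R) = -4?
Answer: -9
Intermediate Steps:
I = -4
k(V) = 3 - 4*V
O(M, h) = 20 (O(M, h) = 1 + (3 - 4*(-4)) = 1 + (3 + 16) = 1 + 19 = 20)
(O(-1, -3) - 11)*Z(-1) = (20 - 11)*(-1) = 9*(-1) = -9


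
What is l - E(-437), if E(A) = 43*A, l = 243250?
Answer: 262041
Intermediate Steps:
l - E(-437) = 243250 - 43*(-437) = 243250 - 1*(-18791) = 243250 + 18791 = 262041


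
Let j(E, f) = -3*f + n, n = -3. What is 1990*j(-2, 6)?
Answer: -41790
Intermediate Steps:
j(E, f) = -3 - 3*f (j(E, f) = -3*f - 3 = -3 - 3*f)
1990*j(-2, 6) = 1990*(-3 - 3*6) = 1990*(-3 - 18) = 1990*(-21) = -41790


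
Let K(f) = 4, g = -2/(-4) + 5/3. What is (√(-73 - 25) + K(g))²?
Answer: -82 + 56*I*√2 ≈ -82.0 + 79.196*I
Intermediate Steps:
g = 13/6 (g = -2*(-¼) + 5*(⅓) = ½ + 5/3 = 13/6 ≈ 2.1667)
(√(-73 - 25) + K(g))² = (√(-73 - 25) + 4)² = (√(-98) + 4)² = (7*I*√2 + 4)² = (4 + 7*I*√2)²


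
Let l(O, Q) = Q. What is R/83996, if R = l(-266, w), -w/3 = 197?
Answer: -591/83996 ≈ -0.0070360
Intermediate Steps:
w = -591 (w = -3*197 = -591)
R = -591
R/83996 = -591/83996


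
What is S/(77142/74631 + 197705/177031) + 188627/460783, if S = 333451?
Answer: 676670038714698497584/4363837300474077 ≈ 1.5506e+5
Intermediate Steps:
S/(77142/74631 + 197705/177031) + 188627/460783 = 333451/(77142/74631 + 197705/177031) + 188627/460783 = 333451/(77142*(1/74631) + 197705*(1/177031)) + 188627*(1/460783) = 333451/(25714/24877 + 197705/177031) + 188627/460783 = 333451/(9470482419/4404000187) + 188627/460783 = 333451*(4404000187/9470482419) + 188627/460783 = 1468518266355337/9470482419 + 188627/460783 = 676670038714698497584/4363837300474077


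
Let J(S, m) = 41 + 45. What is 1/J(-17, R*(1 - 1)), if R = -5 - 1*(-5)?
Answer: 1/86 ≈ 0.011628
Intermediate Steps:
R = 0 (R = -5 + 5 = 0)
J(S, m) = 86
1/J(-17, R*(1 - 1)) = 1/86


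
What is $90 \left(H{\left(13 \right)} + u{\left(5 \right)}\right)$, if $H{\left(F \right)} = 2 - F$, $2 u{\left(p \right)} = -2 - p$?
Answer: $-1305$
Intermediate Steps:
$u{\left(p \right)} = -1 - \frac{p}{2}$ ($u{\left(p \right)} = \frac{-2 - p}{2} = -1 - \frac{p}{2}$)
$90 \left(H{\left(13 \right)} + u{\left(5 \right)}\right) = 90 \left(\left(2 - 13\right) - \frac{7}{2}\right) = 90 \left(-11 - \frac{7}{2}\right) = 90 \left(- \frac{29}{2}\right) = -1305$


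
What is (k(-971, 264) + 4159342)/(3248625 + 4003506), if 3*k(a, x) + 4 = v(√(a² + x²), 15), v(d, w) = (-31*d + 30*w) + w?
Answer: 12478487/21756393 - 31*√1012537/21756393 ≈ 0.57212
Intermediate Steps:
v(d, w) = -31*d + 31*w
k(a, x) = 461/3 - 31*√(a² + x²)/3 (k(a, x) = -4/3 + (-31*√(a² + x²) + 31*15)/3 = -4/3 + (-31*√(a² + x²) + 465)/3 = -4/3 + (465 - 31*√(a² + x²))/3 = -4/3 + (155 - 31*√(a² + x²)/3) = 461/3 - 31*√(a² + x²)/3)
(k(-971, 264) + 4159342)/(3248625 + 4003506) = ((461/3 - 31*√((-971)² + 264²)/3) + 4159342)/(3248625 + 4003506) = ((461/3 - 31*√(942841 + 69696)/3) + 4159342)/7252131 = ((461/3 - 31*√1012537/3) + 4159342)*(1/7252131) = (12478487/3 - 31*√1012537/3)*(1/7252131) = 12478487/21756393 - 31*√1012537/21756393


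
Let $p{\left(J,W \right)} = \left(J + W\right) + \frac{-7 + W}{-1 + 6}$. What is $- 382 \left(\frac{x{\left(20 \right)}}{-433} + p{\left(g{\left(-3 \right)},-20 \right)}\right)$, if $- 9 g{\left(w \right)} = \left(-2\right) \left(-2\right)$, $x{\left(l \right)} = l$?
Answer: $\frac{192710978}{19485} \approx 9890.2$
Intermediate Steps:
$g{\left(w \right)} = - \frac{4}{9}$ ($g{\left(w \right)} = - \frac{\left(-2\right) \left(-2\right)}{9} = \left(- \frac{1}{9}\right) 4 = - \frac{4}{9}$)
$p{\left(J,W \right)} = - \frac{7}{5} + J + \frac{6 W}{5}$ ($p{\left(J,W \right)} = \left(J + W\right) + \frac{-7 + W}{5} = \left(J + W\right) + \left(-7 + W\right) \frac{1}{5} = \left(J + W\right) + \left(- \frac{7}{5} + \frac{W}{5}\right) = - \frac{7}{5} + J + \frac{6 W}{5}$)
$- 382 \left(\frac{x{\left(20 \right)}}{-433} + p{\left(g{\left(-3 \right)},-20 \right)}\right) = - 382 \left(\frac{20}{-433} - \frac{1163}{45}\right) = - 382 \left(20 \left(- \frac{1}{433}\right) - \frac{1163}{45}\right) = - 382 \left(- \frac{20}{433} - \frac{1163}{45}\right) = \left(-382\right) \left(- \frac{504479}{19485}\right) = \frac{192710978}{19485}$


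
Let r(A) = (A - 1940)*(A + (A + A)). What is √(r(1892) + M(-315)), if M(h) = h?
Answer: 3*I*√30307 ≈ 522.27*I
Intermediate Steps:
r(A) = 3*A*(-1940 + A) (r(A) = (-1940 + A)*(A + 2*A) = (-1940 + A)*(3*A) = 3*A*(-1940 + A))
√(r(1892) + M(-315)) = √(3*1892*(-1940 + 1892) - 315) = √(3*1892*(-48) - 315) = √(-272448 - 315) = √(-272763) = 3*I*√30307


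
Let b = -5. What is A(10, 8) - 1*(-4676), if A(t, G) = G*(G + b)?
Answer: 4700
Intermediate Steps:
A(t, G) = G*(-5 + G) (A(t, G) = G*(G - 5) = G*(-5 + G))
A(10, 8) - 1*(-4676) = 8*(-5 + 8) - 1*(-4676) = 8*3 + 4676 = 24 + 4676 = 4700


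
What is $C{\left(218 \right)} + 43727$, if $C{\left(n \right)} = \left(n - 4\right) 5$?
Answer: $44797$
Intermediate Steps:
$C{\left(n \right)} = -20 + 5 n$ ($C{\left(n \right)} = \left(-4 + n\right) 5 = -20 + 5 n$)
$C{\left(218 \right)} + 43727 = \left(-20 + 5 \cdot 218\right) + 43727 = \left(-20 + 1090\right) + 43727 = 1070 + 43727 = 44797$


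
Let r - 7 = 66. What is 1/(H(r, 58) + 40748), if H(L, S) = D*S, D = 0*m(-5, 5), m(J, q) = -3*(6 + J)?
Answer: 1/40748 ≈ 2.4541e-5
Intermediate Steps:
r = 73 (r = 7 + 66 = 73)
m(J, q) = -18 - 3*J
D = 0 (D = 0*(-18 - 3*(-5)) = 0*(-18 + 15) = 0*(-3) = 0)
H(L, S) = 0 (H(L, S) = 0*S = 0)
1/(H(r, 58) + 40748) = 1/(0 + 40748) = 1/40748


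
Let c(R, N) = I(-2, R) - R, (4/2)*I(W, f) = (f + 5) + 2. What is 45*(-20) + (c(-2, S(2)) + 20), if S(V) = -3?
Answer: -1751/2 ≈ -875.50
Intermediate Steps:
I(W, f) = 7/2 + f/2 (I(W, f) = ((f + 5) + 2)/2 = ((5 + f) + 2)/2 = (7 + f)/2 = 7/2 + f/2)
c(R, N) = 7/2 - R/2 (c(R, N) = (7/2 + R/2) - R = 7/2 - R/2)
45*(-20) + (c(-2, S(2)) + 20) = 45*(-20) + ((7/2 - ½*(-2)) + 20) = -900 + ((7/2 + 1) + 20) = -900 + (9/2 + 20) = -900 + 49/2 = -1751/2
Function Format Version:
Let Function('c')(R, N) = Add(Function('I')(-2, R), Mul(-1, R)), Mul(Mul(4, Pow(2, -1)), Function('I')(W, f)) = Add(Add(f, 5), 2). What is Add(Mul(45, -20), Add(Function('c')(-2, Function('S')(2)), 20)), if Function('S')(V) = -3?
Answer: Rational(-1751, 2) ≈ -875.50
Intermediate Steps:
Function('I')(W, f) = Add(Rational(7, 2), Mul(Rational(1, 2), f)) (Function('I')(W, f) = Mul(Rational(1, 2), Add(Add(f, 5), 2)) = Mul(Rational(1, 2), Add(Add(5, f), 2)) = Mul(Rational(1, 2), Add(7, f)) = Add(Rational(7, 2), Mul(Rational(1, 2), f)))
Function('c')(R, N) = Add(Rational(7, 2), Mul(Rational(-1, 2), R)) (Function('c')(R, N) = Add(Add(Rational(7, 2), Mul(Rational(1, 2), R)), Mul(-1, R)) = Add(Rational(7, 2), Mul(Rational(-1, 2), R)))
Add(Mul(45, -20), Add(Function('c')(-2, Function('S')(2)), 20)) = Add(Mul(45, -20), Add(Add(Rational(7, 2), Mul(Rational(-1, 2), -2)), 20)) = Add(-900, Add(Add(Rational(7, 2), 1), 20)) = Add(-900, Add(Rational(9, 2), 20)) = Add(-900, Rational(49, 2)) = Rational(-1751, 2)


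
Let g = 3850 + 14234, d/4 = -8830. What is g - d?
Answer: 53404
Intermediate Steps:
d = -35320 (d = 4*(-8830) = -35320)
g = 18084
g - d = 18084 - 1*(-35320) = 18084 + 35320 = 53404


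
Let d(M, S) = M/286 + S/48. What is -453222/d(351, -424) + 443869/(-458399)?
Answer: 6855853470955/115058149 ≈ 59586.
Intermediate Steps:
d(M, S) = S/48 + M/286 (d(M, S) = M*(1/286) + S*(1/48) = M/286 + S/48 = S/48 + M/286)
-453222/d(351, -424) + 443869/(-458399) = -453222/((1/48)*(-424) + (1/286)*351) + 443869/(-458399) = -453222/(-53/6 + 27/22) + 443869*(-1/458399) = -453222/(-251/33) - 443869/458399 = -453222*(-33/251) - 443869/458399 = 14956326/251 - 443869/458399 = 6855853470955/115058149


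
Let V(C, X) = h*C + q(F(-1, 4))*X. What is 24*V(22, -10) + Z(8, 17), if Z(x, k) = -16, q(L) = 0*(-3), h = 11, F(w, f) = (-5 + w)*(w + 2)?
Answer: 5792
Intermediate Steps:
F(w, f) = (-5 + w)*(2 + w)
q(L) = 0
V(C, X) = 11*C (V(C, X) = 11*C + 0*X = 11*C + 0 = 11*C)
24*V(22, -10) + Z(8, 17) = 24*(11*22) - 16 = 24*242 - 16 = 5808 - 16 = 5792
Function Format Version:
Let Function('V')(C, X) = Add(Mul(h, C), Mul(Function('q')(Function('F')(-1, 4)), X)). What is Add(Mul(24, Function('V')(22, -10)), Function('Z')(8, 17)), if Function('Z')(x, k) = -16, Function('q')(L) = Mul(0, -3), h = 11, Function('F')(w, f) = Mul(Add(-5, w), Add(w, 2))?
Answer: 5792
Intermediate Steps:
Function('F')(w, f) = Mul(Add(-5, w), Add(2, w))
Function('q')(L) = 0
Function('V')(C, X) = Mul(11, C) (Function('V')(C, X) = Add(Mul(11, C), Mul(0, X)) = Add(Mul(11, C), 0) = Mul(11, C))
Add(Mul(24, Function('V')(22, -10)), Function('Z')(8, 17)) = Add(Mul(24, Mul(11, 22)), -16) = Add(Mul(24, 242), -16) = Add(5808, -16) = 5792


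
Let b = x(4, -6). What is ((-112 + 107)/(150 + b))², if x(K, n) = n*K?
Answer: 25/15876 ≈ 0.0015747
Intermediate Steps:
x(K, n) = K*n
b = -24 (b = 4*(-6) = -24)
((-112 + 107)/(150 + b))² = ((-112 + 107)/(150 - 24))² = (-5/126)² = 25/15876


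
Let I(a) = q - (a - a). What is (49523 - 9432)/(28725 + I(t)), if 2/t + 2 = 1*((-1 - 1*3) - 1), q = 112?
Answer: 40091/28837 ≈ 1.3903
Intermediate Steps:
t = -2/7 (t = 2/(-2 + 1*((-1 - 1*3) - 1)) = 2/(-2 + 1*((-1 - 3) - 1)) = 2/(-2 + 1*(-4 - 1)) = 2/(-2 + 1*(-5)) = 2/(-2 - 5) = 2/(-7) = 2*(-⅐) = -2/7 ≈ -0.28571)
I(a) = 112 (I(a) = 112 - (a - a) = 112 - 1*0 = 112 + 0 = 112)
(49523 - 9432)/(28725 + I(t)) = (49523 - 9432)/(28725 + 112) = 40091/28837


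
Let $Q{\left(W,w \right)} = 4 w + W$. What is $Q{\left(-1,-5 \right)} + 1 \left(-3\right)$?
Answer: $-24$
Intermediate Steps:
$Q{\left(W,w \right)} = W + 4 w$
$Q{\left(-1,-5 \right)} + 1 \left(-3\right) = \left(-1 + 4 \left(-5\right)\right) + 1 \left(-3\right) = \left(-1 - 20\right) - 3 = -21 - 3 = -24$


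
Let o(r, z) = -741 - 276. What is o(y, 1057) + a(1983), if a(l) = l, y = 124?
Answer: 966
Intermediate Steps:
o(r, z) = -1017
o(y, 1057) + a(1983) = -1017 + 1983 = 966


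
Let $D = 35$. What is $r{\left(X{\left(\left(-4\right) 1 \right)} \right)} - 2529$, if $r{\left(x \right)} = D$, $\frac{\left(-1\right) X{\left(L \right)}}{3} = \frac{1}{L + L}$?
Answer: $-2494$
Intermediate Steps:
$X{\left(L \right)} = - \frac{3}{2 L}$ ($X{\left(L \right)} = - \frac{3}{L + L} = - \frac{3}{2 L}$)
$r{\left(x \right)} = 35$
$r{\left(X{\left(\left(-4\right) 1 \right)} \right)} - 2529 = 35 - 2529 = -2494$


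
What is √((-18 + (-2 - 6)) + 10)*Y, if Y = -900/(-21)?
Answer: 1200*I/7 ≈ 171.43*I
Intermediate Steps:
Y = 300/7 (Y = -900*(-1/21) = 300/7 ≈ 42.857)
√((-18 + (-2 - 6)) + 10)*Y = √((-18 + (-2 - 6)) + 10)*(300/7) = √((-18 - 8) + 10)*(300/7) = √(-26 + 10)*(300/7) = √(-16)*(300/7) = (4*I)*(300/7) = 1200*I/7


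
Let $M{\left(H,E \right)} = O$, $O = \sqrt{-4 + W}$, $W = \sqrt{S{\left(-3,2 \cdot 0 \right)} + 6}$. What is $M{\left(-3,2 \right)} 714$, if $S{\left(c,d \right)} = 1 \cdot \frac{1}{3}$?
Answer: $238 \sqrt{-36 + 3 \sqrt{57}} \approx 869.61 i$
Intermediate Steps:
$S{\left(c,d \right)} = \frac{1}{3}$ ($S{\left(c,d \right)} = 1 \cdot \frac{1}{3} = \frac{1}{3}$)
$W = \frac{\sqrt{57}}{3}$ ($W = \sqrt{\frac{1}{3} + 6} = \sqrt{\frac{19}{3}} = \frac{\sqrt{57}}{3} \approx 2.5166$)
$O = \sqrt{-4 + \frac{\sqrt{57}}{3}} \approx 1.2179 i$
$M{\left(H,E \right)} = \frac{\sqrt{-36 + 3 \sqrt{57}}}{3}$
$M{\left(-3,2 \right)} 714 = \frac{\sqrt{-36 + 3 \sqrt{57}}}{3} \cdot 714 = 238 \sqrt{-36 + 3 \sqrt{57}}$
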